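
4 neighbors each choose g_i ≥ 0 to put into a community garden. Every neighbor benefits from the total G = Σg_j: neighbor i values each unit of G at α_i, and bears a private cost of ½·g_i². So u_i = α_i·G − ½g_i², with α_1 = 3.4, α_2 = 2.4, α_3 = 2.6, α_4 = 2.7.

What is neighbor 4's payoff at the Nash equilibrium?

Neighbor i's FOC: ∂u_i/∂g_i = α_i − g_i = 0, so g_i* = α_i.
NE contributions = (3.4, 2.4, 2.6, 2.7); G = 11.1.
u_4 = α_4·G − ½·(g_4)² = 2.7·11.1 − ½·2.7² = 26.325.

26.325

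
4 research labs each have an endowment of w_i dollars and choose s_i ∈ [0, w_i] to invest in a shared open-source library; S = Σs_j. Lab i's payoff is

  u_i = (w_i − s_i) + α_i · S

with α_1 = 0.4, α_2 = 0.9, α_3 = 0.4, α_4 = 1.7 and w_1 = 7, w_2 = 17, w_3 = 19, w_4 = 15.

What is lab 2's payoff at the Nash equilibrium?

30.5

∂u_i/∂s_i = α_i − 1, so lab i contributes w_i if α_i > 1, else 0.
α_i > 1 for i ∈ {4}; NE contributions (0, 0, 0, 15), S = 15.
u_2 = (17 − 0) + 0.9·15 = 30.5.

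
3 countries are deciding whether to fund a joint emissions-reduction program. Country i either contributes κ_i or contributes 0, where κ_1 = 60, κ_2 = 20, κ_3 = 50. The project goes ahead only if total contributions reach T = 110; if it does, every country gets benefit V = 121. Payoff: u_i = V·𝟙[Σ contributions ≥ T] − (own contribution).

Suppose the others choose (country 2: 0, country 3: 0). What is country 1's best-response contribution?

Others' total = 0. Even contributing 60 gives 60 < 110: no benefit either way.
Best response: 0.

0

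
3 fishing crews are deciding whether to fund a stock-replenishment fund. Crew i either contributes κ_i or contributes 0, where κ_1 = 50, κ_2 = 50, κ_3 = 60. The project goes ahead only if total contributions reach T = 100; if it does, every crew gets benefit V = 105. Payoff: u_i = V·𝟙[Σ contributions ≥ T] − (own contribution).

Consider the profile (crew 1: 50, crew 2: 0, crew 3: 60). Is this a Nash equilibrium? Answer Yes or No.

Total = 110 ≥ 100: provided.
Crew 1 (pledges 50, payoff 55): dropping to 0 → total 60, payoff 0. No gain.
Crew 2 (pledges 0, payoff 105): pledging 50 → total 160, payoff 55. No gain.
Crew 3 (pledges 60, payoff 45): dropping to 0 → total 50, payoff 0. No gain.

Yes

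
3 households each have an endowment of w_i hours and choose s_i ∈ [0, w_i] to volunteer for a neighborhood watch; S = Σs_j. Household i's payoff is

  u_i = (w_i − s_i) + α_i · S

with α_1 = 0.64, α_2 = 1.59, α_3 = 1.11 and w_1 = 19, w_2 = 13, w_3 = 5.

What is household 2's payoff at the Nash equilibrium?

∂u_i/∂s_i = α_i − 1, so household i contributes w_i if α_i > 1, else 0.
α_i > 1 for i ∈ {2, 3}; NE contributions (0, 13, 5), S = 18.
u_2 = (13 − 13) + 1.59·18 = 28.62.

28.62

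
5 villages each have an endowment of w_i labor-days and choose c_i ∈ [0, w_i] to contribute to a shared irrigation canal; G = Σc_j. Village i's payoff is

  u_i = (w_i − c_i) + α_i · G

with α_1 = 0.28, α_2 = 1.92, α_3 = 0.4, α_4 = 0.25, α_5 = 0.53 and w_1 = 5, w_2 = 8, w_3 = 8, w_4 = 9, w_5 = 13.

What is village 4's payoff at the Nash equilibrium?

∂u_i/∂c_i = α_i − 1, so village i contributes w_i if α_i > 1, else 0.
α_i > 1 for i ∈ {2}; NE contributions (0, 8, 0, 0, 0), G = 8.
u_4 = (9 − 0) + 0.25·8 = 11.

11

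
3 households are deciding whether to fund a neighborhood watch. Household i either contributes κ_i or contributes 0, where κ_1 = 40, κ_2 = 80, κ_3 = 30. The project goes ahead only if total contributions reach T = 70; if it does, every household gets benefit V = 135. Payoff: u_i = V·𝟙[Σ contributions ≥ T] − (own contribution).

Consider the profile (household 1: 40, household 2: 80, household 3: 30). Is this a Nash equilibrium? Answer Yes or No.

Total = 150 ≥ 70: provided.
Household 1 (pledges 40, payoff 95): dropping to 0 → total 110, payoff 135. Profitable deviation.

No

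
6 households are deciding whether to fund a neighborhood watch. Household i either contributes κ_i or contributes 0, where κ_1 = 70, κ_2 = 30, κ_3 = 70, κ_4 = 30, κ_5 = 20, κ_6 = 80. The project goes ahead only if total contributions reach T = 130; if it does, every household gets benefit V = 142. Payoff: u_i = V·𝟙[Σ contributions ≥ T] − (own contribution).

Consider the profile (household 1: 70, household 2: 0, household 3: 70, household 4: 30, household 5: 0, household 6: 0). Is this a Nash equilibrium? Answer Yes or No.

Total = 170 ≥ 130: provided.
Household 1 (pledges 70, payoff 72): dropping to 0 → total 100, payoff 0. No gain.
Household 2 (pledges 0, payoff 142): pledging 30 → total 200, payoff 112. No gain.
Household 3 (pledges 70, payoff 72): dropping to 0 → total 100, payoff 0. No gain.
Household 4 (pledges 30, payoff 112): dropping to 0 → total 140, payoff 142. Profitable deviation.

No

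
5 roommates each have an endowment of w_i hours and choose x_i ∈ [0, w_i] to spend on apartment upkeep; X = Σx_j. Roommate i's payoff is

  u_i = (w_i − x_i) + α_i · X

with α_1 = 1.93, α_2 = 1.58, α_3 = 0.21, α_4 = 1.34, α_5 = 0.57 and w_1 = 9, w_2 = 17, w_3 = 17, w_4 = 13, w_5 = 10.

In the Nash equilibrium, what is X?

∂u_i/∂x_i = α_i − 1, so roommate i contributes w_i if α_i > 1, else 0.
α_i > 1 for i ∈ {1, 2, 4}; NE contributions (9, 17, 0, 13, 0), X = 39.

39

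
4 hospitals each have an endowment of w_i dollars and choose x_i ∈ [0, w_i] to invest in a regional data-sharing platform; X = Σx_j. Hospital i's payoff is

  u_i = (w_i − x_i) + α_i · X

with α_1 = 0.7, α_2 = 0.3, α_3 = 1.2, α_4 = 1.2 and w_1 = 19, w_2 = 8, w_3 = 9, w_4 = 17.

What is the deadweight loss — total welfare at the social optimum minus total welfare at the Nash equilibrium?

∂u_i/∂x_i = α_i − 1, so hospital i contributes w_i if α_i > 1, else 0.
α_i > 1 for i ∈ {3, 4}; NE contributions (0, 0, 9, 17), X = 26.
W^NE = Σw_i − X^NE + (Σα_i)·X^NE = 53 + 2.4·26 = 115.4.
Planner: ∂(Σu_j)/∂x_i = Σα_j − 1 = 2.4 > 0, so everyone contributes w_i; X^SO = 53, W^SO = 53 + 2.4·53 = 180.2.
Deadweight loss = 64.8.

64.8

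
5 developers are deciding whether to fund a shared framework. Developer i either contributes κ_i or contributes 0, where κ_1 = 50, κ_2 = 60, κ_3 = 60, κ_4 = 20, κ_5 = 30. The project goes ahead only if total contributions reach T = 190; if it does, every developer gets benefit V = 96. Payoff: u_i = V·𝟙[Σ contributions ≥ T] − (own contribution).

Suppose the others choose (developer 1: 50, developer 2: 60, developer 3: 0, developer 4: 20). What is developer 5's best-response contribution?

0

Others' total = 130. Even contributing 30 gives 160 < 190: no benefit either way.
Best response: 0.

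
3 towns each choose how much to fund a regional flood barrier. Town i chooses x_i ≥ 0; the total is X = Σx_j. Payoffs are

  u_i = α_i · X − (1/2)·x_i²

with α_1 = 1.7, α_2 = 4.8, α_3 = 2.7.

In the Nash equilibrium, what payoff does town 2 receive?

32.64

Town i's FOC: ∂u_i/∂x_i = α_i − x_i = 0, so x_i* = α_i.
NE contributions = (1.7, 4.8, 2.7); X = 9.2.
u_2 = α_2·X − ½·(x_2)² = 4.8·9.2 − ½·4.8² = 32.64.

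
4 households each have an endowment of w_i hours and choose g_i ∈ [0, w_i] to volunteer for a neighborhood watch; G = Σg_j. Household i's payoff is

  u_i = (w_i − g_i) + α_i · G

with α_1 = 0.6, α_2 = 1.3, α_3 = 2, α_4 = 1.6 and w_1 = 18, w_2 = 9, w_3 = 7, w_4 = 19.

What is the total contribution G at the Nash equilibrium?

∂u_i/∂g_i = α_i − 1, so household i contributes w_i if α_i > 1, else 0.
α_i > 1 for i ∈ {2, 3, 4}; NE contributions (0, 9, 7, 19), G = 35.

35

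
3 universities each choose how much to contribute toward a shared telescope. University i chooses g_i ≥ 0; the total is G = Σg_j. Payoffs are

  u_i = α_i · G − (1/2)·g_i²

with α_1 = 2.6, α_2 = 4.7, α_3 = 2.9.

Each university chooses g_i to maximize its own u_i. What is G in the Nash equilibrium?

10.2

University i's FOC: ∂u_i/∂g_i = α_i − g_i = 0, so g_i* = α_i.
NE contributions = (2.6, 4.7, 2.9); G = 10.2.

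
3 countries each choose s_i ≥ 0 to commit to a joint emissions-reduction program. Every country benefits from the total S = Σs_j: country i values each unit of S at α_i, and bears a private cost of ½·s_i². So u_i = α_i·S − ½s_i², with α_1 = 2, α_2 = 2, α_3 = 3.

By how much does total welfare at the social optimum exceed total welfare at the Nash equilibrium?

Country i's FOC: ∂u_i/∂s_i = α_i − s_i = 0, so s_i* = α_i.
NE contributions = (2, 2, 3); S = 7.
W^NE = (Σα)·S − ½Σα_i² = 7² − ½·17 = 40.5.
Planner sets s_i = Σα_j = 7 for every i, so S^SO = 3·7 = 21.
W^SO = (Σα)·S^SO − ½·3·(Σα)² = (3/2)·7² = 73.5.
Deadweight loss = W^SO − W^NE = 33.

33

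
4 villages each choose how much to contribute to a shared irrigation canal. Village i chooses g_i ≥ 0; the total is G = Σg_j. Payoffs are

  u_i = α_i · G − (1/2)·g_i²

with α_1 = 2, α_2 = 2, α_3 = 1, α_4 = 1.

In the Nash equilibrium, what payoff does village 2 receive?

Village i's FOC: ∂u_i/∂g_i = α_i − g_i = 0, so g_i* = α_i.
NE contributions = (2, 2, 1, 1); G = 6.
u_2 = α_2·G − ½·(g_2)² = 2·6 − ½·2² = 10.

10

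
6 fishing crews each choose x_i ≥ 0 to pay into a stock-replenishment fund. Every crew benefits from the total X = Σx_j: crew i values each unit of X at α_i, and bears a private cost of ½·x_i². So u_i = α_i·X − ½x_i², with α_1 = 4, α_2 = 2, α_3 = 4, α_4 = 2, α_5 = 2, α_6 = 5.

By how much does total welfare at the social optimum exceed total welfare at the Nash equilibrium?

Crew i's FOC: ∂u_i/∂x_i = α_i − x_i = 0, so x_i* = α_i.
NE contributions = (4, 2, 4, 2, 2, 5); X = 19.
W^NE = (Σα)·X − ½Σα_i² = 19² − ½·69 = 326.5.
Planner sets x_i = Σα_j = 19 for every i, so X^SO = 6·19 = 114.
W^SO = (Σα)·X^SO − ½·6·(Σα)² = (6/2)·19² = 1083.
Deadweight loss = W^SO − W^NE = 756.5.

756.5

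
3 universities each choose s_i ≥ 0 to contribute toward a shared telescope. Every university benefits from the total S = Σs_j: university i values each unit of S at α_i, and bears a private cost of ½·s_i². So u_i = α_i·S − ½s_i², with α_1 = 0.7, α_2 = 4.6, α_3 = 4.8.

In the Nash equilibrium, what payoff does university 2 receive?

University i's FOC: ∂u_i/∂s_i = α_i − s_i = 0, so s_i* = α_i.
NE contributions = (0.7, 4.6, 4.8); S = 10.1.
u_2 = α_2·S − ½·(s_2)² = 4.6·10.1 − ½·4.6² = 35.88.

35.88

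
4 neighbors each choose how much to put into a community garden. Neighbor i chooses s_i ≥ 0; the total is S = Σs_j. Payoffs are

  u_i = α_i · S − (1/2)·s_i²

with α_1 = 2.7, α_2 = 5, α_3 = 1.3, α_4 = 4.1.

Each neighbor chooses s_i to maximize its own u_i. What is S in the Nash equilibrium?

Neighbor i's FOC: ∂u_i/∂s_i = α_i − s_i = 0, so s_i* = α_i.
NE contributions = (2.7, 5, 1.3, 4.1); S = 13.1.

13.1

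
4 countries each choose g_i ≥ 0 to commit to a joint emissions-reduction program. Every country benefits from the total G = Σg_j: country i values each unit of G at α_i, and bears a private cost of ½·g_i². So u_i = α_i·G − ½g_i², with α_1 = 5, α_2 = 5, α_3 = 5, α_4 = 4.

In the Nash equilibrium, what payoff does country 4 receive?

68

Country i's FOC: ∂u_i/∂g_i = α_i − g_i = 0, so g_i* = α_i.
NE contributions = (5, 5, 5, 4); G = 19.
u_4 = α_4·G − ½·(g_4)² = 4·19 − ½·4² = 68.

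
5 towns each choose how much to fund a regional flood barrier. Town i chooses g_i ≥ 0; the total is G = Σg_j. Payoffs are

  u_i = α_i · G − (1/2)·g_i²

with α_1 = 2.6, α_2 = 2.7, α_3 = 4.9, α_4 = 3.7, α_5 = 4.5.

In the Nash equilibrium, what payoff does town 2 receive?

Town i's FOC: ∂u_i/∂g_i = α_i − g_i = 0, so g_i* = α_i.
NE contributions = (2.6, 2.7, 4.9, 3.7, 4.5); G = 18.4.
u_2 = α_2·G − ½·(g_2)² = 2.7·18.4 − ½·2.7² = 46.035.

46.035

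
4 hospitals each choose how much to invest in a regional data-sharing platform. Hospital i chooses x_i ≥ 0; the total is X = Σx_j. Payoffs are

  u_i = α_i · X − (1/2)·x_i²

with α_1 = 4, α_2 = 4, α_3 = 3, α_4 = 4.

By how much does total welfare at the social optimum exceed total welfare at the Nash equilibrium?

Hospital i's FOC: ∂u_i/∂x_i = α_i − x_i = 0, so x_i* = α_i.
NE contributions = (4, 4, 3, 4); X = 15.
W^NE = (Σα)·X − ½Σα_i² = 15² − ½·57 = 196.5.
Planner sets x_i = Σα_j = 15 for every i, so X^SO = 4·15 = 60.
W^SO = (Σα)·X^SO − ½·4·(Σα)² = (4/2)·15² = 450.
Deadweight loss = W^SO − W^NE = 253.5.

253.5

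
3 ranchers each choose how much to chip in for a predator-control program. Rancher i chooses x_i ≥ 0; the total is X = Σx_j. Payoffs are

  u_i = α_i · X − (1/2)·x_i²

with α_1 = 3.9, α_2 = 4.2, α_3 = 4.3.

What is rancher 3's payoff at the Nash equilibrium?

Rancher i's FOC: ∂u_i/∂x_i = α_i − x_i = 0, so x_i* = α_i.
NE contributions = (3.9, 4.2, 4.3); X = 12.4.
u_3 = α_3·X − ½·(x_3)² = 4.3·12.4 − ½·4.3² = 44.075.

44.075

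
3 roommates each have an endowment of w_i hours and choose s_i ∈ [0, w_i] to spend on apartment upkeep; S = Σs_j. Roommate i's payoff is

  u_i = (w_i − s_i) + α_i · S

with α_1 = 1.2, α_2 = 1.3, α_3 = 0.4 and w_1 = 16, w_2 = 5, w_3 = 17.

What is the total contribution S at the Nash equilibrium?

21

∂u_i/∂s_i = α_i − 1, so roommate i contributes w_i if α_i > 1, else 0.
α_i > 1 for i ∈ {1, 2}; NE contributions (16, 5, 0), S = 21.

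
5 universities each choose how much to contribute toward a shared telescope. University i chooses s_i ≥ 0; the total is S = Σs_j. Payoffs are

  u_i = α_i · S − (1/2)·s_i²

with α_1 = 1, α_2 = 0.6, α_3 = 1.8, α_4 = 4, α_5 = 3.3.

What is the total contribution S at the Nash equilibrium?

10.7

University i's FOC: ∂u_i/∂s_i = α_i − s_i = 0, so s_i* = α_i.
NE contributions = (1, 0.6, 1.8, 4, 3.3); S = 10.7.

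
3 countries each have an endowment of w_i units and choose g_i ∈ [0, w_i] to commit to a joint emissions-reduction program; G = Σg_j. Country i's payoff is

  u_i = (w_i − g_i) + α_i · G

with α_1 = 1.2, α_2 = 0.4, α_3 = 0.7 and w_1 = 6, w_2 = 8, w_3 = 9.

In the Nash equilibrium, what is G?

∂u_i/∂g_i = α_i − 1, so country i contributes w_i if α_i > 1, else 0.
α_i > 1 for i ∈ {1}; NE contributions (6, 0, 0), G = 6.

6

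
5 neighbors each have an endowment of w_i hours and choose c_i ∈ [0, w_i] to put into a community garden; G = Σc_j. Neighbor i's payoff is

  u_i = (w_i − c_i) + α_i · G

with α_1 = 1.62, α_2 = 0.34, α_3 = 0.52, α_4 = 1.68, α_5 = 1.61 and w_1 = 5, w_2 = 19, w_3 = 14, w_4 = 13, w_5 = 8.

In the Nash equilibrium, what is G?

∂u_i/∂c_i = α_i − 1, so neighbor i contributes w_i if α_i > 1, else 0.
α_i > 1 for i ∈ {1, 4, 5}; NE contributions (5, 0, 0, 13, 8), G = 26.

26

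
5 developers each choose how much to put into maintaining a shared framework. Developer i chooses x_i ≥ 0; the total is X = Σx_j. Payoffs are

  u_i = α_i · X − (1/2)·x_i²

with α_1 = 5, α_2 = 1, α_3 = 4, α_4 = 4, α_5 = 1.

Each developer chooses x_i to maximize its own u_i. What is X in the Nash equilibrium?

Developer i's FOC: ∂u_i/∂x_i = α_i − x_i = 0, so x_i* = α_i.
NE contributions = (5, 1, 4, 4, 1); X = 15.

15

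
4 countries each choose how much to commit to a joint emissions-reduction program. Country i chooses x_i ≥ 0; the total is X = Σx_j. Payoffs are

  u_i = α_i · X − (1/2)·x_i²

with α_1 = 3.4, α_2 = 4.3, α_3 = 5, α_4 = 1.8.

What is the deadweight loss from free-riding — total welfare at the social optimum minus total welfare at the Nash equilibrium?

Country i's FOC: ∂u_i/∂x_i = α_i − x_i = 0, so x_i* = α_i.
NE contributions = (3.4, 4.3, 5, 1.8); X = 14.5.
W^NE = (Σα)·X − ½Σα_i² = 14.5² − ½·58.29 = 181.105.
Planner sets x_i = Σα_j = 14.5 for every i, so X^SO = 4·14.5 = 58.
W^SO = (Σα)·X^SO − ½·4·(Σα)² = (4/2)·14.5² = 420.5.
Deadweight loss = W^SO − W^NE = 239.395.

239.395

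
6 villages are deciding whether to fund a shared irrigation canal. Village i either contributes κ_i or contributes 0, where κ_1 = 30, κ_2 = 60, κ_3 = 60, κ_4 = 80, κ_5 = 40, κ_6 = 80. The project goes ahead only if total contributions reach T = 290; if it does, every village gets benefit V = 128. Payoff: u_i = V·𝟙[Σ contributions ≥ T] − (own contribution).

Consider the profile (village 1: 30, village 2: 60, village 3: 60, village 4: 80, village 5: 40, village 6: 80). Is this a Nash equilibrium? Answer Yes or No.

No

Total = 350 ≥ 290: provided.
Village 1 (pledges 30, payoff 98): dropping to 0 → total 320, payoff 128. Profitable deviation.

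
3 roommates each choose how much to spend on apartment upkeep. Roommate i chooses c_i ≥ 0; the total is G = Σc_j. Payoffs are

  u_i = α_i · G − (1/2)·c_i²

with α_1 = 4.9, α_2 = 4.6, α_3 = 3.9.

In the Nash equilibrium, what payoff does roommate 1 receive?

53.655

Roommate i's FOC: ∂u_i/∂c_i = α_i − c_i = 0, so c_i* = α_i.
NE contributions = (4.9, 4.6, 3.9); G = 13.4.
u_1 = α_1·G − ½·(c_1)² = 4.9·13.4 − ½·4.9² = 53.655.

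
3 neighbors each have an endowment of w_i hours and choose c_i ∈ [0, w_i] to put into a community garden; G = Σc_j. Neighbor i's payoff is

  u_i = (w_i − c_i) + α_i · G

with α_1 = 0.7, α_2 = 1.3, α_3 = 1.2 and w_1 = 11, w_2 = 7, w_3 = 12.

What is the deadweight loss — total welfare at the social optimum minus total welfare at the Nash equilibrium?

∂u_i/∂c_i = α_i − 1, so neighbor i contributes w_i if α_i > 1, else 0.
α_i > 1 for i ∈ {2, 3}; NE contributions (0, 7, 12), G = 19.
W^NE = Σw_i − G^NE + (Σα_i)·G^NE = 30 + 2.2·19 = 71.8.
Planner: ∂(Σu_j)/∂c_i = Σα_j − 1 = 2.2 > 0, so everyone contributes w_i; G^SO = 30, W^SO = 30 + 2.2·30 = 96.
Deadweight loss = 24.2.

24.2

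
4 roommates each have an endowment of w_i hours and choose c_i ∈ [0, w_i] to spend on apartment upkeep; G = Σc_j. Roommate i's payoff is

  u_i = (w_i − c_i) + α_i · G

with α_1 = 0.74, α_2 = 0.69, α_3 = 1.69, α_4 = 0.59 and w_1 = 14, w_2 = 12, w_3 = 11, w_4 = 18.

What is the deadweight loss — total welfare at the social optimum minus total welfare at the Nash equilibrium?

119.24

∂u_i/∂c_i = α_i − 1, so roommate i contributes w_i if α_i > 1, else 0.
α_i > 1 for i ∈ {3}; NE contributions (0, 0, 11, 0), G = 11.
W^NE = Σw_i − G^NE + (Σα_i)·G^NE = 55 + 2.71·11 = 84.81.
Planner: ∂(Σu_j)/∂c_i = Σα_j − 1 = 2.71 > 0, so everyone contributes w_i; G^SO = 55, W^SO = 55 + 2.71·55 = 204.05.
Deadweight loss = 119.24.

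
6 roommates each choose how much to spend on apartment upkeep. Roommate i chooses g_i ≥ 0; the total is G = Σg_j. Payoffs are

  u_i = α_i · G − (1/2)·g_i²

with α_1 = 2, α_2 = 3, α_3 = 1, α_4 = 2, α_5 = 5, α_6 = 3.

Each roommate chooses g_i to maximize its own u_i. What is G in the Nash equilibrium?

16

Roommate i's FOC: ∂u_i/∂g_i = α_i − g_i = 0, so g_i* = α_i.
NE contributions = (2, 3, 1, 2, 5, 3); G = 16.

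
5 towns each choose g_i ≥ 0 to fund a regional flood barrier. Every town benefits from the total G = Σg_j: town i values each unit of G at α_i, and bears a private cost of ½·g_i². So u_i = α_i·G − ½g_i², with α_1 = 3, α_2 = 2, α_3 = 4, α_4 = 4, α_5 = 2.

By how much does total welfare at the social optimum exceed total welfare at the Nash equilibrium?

Town i's FOC: ∂u_i/∂g_i = α_i − g_i = 0, so g_i* = α_i.
NE contributions = (3, 2, 4, 4, 2); G = 15.
W^NE = (Σα)·G − ½Σα_i² = 15² − ½·49 = 200.5.
Planner sets g_i = Σα_j = 15 for every i, so G^SO = 5·15 = 75.
W^SO = (Σα)·G^SO − ½·5·(Σα)² = (5/2)·15² = 562.5.
Deadweight loss = W^SO − W^NE = 362.

362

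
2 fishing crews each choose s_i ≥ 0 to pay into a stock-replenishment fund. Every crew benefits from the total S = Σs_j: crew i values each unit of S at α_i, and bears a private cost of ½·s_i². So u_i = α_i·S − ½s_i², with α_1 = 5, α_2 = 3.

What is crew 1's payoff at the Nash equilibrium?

Crew i's FOC: ∂u_i/∂s_i = α_i − s_i = 0, so s_i* = α_i.
NE contributions = (5, 3); S = 8.
u_1 = α_1·S − ½·(s_1)² = 5·8 − ½·5² = 27.5.

27.5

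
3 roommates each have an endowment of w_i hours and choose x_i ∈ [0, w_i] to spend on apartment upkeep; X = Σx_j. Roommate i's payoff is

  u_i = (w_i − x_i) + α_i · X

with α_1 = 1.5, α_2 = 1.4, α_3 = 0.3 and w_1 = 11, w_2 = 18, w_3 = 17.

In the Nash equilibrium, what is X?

29

∂u_i/∂x_i = α_i − 1, so roommate i contributes w_i if α_i > 1, else 0.
α_i > 1 for i ∈ {1, 2}; NE contributions (11, 18, 0), X = 29.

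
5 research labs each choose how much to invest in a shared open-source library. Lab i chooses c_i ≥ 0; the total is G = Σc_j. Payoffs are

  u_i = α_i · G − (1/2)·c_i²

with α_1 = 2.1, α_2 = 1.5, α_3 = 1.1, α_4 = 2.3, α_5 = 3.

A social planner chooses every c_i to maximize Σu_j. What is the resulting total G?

Planner FOC: ∂(Σu_j)/∂c_i = (Σα_j) − c_i = 0, so c_i^SO = Σα_j = 10 for every i; G^SO = 50.

50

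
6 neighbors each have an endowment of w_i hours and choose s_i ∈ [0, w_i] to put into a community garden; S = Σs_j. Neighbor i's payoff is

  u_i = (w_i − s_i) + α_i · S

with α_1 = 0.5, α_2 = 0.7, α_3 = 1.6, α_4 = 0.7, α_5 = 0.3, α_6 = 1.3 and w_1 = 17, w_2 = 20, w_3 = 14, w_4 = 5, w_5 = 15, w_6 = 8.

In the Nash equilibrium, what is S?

∂u_i/∂s_i = α_i − 1, so neighbor i contributes w_i if α_i > 1, else 0.
α_i > 1 for i ∈ {3, 6}; NE contributions (0, 0, 14, 0, 0, 8), S = 22.

22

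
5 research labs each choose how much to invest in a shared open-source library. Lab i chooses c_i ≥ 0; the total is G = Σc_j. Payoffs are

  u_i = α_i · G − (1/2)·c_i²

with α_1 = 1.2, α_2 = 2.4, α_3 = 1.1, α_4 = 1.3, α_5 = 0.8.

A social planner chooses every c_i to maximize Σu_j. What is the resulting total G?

Planner FOC: ∂(Σu_j)/∂c_i = (Σα_j) − c_i = 0, so c_i^SO = Σα_j = 6.8 for every i; G^SO = 34.

34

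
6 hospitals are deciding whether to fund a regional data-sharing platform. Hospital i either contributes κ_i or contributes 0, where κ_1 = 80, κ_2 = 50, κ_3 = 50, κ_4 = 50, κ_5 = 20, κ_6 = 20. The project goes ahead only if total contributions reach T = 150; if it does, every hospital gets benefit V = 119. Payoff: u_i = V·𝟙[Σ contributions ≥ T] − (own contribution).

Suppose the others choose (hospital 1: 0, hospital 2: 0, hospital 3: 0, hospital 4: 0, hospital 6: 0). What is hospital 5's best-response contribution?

Others' total = 0. Even contributing 20 gives 20 < 150: no benefit either way.
Best response: 0.

0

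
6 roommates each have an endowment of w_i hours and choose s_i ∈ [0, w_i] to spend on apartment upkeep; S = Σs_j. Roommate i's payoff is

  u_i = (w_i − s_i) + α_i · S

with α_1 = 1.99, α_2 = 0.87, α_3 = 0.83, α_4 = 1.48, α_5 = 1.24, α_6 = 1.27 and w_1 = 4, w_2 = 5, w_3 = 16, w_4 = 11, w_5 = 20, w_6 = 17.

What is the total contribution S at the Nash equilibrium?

∂u_i/∂s_i = α_i − 1, so roommate i contributes w_i if α_i > 1, else 0.
α_i > 1 for i ∈ {1, 4, 5, 6}; NE contributions (4, 0, 0, 11, 20, 17), S = 52.

52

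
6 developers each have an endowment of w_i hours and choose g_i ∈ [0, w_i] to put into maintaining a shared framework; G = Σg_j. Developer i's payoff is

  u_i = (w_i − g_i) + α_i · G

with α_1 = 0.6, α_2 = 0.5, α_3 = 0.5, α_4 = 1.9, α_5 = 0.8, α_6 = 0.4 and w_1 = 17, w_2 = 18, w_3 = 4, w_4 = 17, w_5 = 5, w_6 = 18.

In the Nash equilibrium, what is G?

∂u_i/∂g_i = α_i − 1, so developer i contributes w_i if α_i > 1, else 0.
α_i > 1 for i ∈ {4}; NE contributions (0, 0, 0, 17, 0, 0), G = 17.

17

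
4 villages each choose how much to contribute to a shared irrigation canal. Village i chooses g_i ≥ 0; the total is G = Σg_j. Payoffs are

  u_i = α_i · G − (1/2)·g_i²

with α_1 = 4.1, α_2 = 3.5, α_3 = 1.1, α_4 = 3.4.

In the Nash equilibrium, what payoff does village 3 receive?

Village i's FOC: ∂u_i/∂g_i = α_i − g_i = 0, so g_i* = α_i.
NE contributions = (4.1, 3.5, 1.1, 3.4); G = 12.1.
u_3 = α_3·G − ½·(g_3)² = 1.1·12.1 − ½·1.1² = 12.705.

12.705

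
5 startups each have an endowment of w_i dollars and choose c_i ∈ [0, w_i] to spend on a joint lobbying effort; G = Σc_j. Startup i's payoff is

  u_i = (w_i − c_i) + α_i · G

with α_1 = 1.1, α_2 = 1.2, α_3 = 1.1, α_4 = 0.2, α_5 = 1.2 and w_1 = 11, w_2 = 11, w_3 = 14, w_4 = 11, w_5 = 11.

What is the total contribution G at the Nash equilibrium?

∂u_i/∂c_i = α_i − 1, so startup i contributes w_i if α_i > 1, else 0.
α_i > 1 for i ∈ {1, 2, 3, 5}; NE contributions (11, 11, 14, 0, 11), G = 47.

47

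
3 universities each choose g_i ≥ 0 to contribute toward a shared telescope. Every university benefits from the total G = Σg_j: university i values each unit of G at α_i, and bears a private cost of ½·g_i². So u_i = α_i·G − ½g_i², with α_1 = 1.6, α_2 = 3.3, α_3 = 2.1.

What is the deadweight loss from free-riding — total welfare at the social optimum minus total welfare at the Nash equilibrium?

University i's FOC: ∂u_i/∂g_i = α_i − g_i = 0, so g_i* = α_i.
NE contributions = (1.6, 3.3, 2.1); G = 7.
W^NE = (Σα)·G − ½Σα_i² = 7² − ½·17.86 = 40.07.
Planner sets g_i = Σα_j = 7 for every i, so G^SO = 3·7 = 21.
W^SO = (Σα)·G^SO − ½·3·(Σα)² = (3/2)·7² = 73.5.
Deadweight loss = W^SO − W^NE = 33.43.

33.43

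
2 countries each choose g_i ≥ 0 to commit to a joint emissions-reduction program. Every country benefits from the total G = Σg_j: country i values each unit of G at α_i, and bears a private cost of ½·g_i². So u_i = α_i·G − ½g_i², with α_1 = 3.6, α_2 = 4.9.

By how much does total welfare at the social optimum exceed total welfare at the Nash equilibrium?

Country i's FOC: ∂u_i/∂g_i = α_i − g_i = 0, so g_i* = α_i.
NE contributions = (3.6, 4.9); G = 8.5.
W^NE = (Σα)·G − ½Σα_i² = 8.5² − ½·36.97 = 53.765.
Planner sets g_i = Σα_j = 8.5 for every i, so G^SO = 2·8.5 = 17.
W^SO = (Σα)·G^SO − ½·2·(Σα)² = (2/2)·8.5² = 72.25.
Deadweight loss = W^SO − W^NE = 18.485.

18.485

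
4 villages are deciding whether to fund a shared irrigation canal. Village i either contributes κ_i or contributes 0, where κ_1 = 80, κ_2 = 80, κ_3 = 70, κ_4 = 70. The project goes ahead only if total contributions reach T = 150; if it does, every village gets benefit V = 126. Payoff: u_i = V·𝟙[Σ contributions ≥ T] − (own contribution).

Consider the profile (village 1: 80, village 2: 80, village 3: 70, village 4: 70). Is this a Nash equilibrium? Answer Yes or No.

Total = 300 ≥ 150: provided.
Village 1 (pledges 80, payoff 46): dropping to 0 → total 220, payoff 126. Profitable deviation.

No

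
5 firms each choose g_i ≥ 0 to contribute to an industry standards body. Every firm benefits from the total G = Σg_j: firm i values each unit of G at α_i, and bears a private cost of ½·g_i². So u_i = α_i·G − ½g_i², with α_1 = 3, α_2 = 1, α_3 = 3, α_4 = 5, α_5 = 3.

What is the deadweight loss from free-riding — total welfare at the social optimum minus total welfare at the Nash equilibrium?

364

Firm i's FOC: ∂u_i/∂g_i = α_i − g_i = 0, so g_i* = α_i.
NE contributions = (3, 1, 3, 5, 3); G = 15.
W^NE = (Σα)·G − ½Σα_i² = 15² − ½·53 = 198.5.
Planner sets g_i = Σα_j = 15 for every i, so G^SO = 5·15 = 75.
W^SO = (Σα)·G^SO − ½·5·(Σα)² = (5/2)·15² = 562.5.
Deadweight loss = W^SO − W^NE = 364.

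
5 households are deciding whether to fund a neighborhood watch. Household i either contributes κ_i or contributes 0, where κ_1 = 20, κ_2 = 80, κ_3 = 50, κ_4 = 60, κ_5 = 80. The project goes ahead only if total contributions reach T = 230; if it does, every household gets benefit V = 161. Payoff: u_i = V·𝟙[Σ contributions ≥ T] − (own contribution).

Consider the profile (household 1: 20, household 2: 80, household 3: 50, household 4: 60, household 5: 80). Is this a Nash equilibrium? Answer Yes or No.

No

Total = 290 ≥ 230: provided.
Household 1 (pledges 20, payoff 141): dropping to 0 → total 270, payoff 161. Profitable deviation.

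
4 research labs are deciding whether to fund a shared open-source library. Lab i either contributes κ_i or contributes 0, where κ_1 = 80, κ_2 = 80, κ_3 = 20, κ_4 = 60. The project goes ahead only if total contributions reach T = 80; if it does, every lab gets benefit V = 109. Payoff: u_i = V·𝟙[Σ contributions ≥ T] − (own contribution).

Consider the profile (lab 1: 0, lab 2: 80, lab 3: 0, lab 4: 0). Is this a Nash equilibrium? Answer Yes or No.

Yes

Total = 80 ≥ 80: provided.
Lab 1 (pledges 0, payoff 109): pledging 80 → total 160, payoff 29. No gain.
Lab 2 (pledges 80, payoff 29): dropping to 0 → total 0, payoff 0. No gain.
Lab 3 (pledges 0, payoff 109): pledging 20 → total 100, payoff 89. No gain.
Lab 4 (pledges 0, payoff 109): pledging 60 → total 140, payoff 49. No gain.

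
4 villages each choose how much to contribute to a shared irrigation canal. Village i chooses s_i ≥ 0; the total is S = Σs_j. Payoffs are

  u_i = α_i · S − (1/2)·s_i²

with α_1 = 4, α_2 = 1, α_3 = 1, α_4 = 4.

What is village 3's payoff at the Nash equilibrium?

9.5

Village i's FOC: ∂u_i/∂s_i = α_i − s_i = 0, so s_i* = α_i.
NE contributions = (4, 1, 1, 4); S = 10.
u_3 = α_3·S − ½·(s_3)² = 1·10 − ½·1² = 9.5.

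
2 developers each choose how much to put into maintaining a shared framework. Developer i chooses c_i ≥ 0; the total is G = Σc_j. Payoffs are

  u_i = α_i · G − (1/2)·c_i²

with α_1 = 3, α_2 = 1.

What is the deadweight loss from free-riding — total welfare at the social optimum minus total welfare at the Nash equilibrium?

5

Developer i's FOC: ∂u_i/∂c_i = α_i − c_i = 0, so c_i* = α_i.
NE contributions = (3, 1); G = 4.
W^NE = (Σα)·G − ½Σα_i² = 4² − ½·10 = 11.
Planner sets c_i = Σα_j = 4 for every i, so G^SO = 2·4 = 8.
W^SO = (Σα)·G^SO − ½·2·(Σα)² = (2/2)·4² = 16.
Deadweight loss = W^SO − W^NE = 5.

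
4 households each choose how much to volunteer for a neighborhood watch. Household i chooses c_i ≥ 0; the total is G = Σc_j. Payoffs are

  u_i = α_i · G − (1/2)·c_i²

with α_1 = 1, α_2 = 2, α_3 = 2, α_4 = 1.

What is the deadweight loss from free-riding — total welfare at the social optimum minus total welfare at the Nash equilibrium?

Household i's FOC: ∂u_i/∂c_i = α_i − c_i = 0, so c_i* = α_i.
NE contributions = (1, 2, 2, 1); G = 6.
W^NE = (Σα)·G − ½Σα_i² = 6² − ½·10 = 31.
Planner sets c_i = Σα_j = 6 for every i, so G^SO = 4·6 = 24.
W^SO = (Σα)·G^SO − ½·4·(Σα)² = (4/2)·6² = 72.
Deadweight loss = W^SO − W^NE = 41.

41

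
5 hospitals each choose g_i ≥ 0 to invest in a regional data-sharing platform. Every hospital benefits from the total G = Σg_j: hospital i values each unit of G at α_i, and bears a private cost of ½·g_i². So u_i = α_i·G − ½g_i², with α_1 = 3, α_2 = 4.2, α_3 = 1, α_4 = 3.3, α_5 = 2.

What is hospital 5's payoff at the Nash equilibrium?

Hospital i's FOC: ∂u_i/∂g_i = α_i − g_i = 0, so g_i* = α_i.
NE contributions = (3, 4.2, 1, 3.3, 2); G = 13.5.
u_5 = α_5·G − ½·(g_5)² = 2·13.5 − ½·2² = 25.

25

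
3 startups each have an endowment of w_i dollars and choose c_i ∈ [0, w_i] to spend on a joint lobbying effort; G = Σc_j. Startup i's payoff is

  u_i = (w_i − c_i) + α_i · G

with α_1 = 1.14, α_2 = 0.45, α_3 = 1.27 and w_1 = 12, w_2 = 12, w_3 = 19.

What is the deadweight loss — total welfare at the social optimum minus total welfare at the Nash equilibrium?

∂u_i/∂c_i = α_i − 1, so startup i contributes w_i if α_i > 1, else 0.
α_i > 1 for i ∈ {1, 3}; NE contributions (12, 0, 19), G = 31.
W^NE = Σw_i − G^NE + (Σα_i)·G^NE = 43 + 1.86·31 = 100.66.
Planner: ∂(Σu_j)/∂c_i = Σα_j − 1 = 1.86 > 0, so everyone contributes w_i; G^SO = 43, W^SO = 43 + 1.86·43 = 122.98.
Deadweight loss = 22.32.

22.32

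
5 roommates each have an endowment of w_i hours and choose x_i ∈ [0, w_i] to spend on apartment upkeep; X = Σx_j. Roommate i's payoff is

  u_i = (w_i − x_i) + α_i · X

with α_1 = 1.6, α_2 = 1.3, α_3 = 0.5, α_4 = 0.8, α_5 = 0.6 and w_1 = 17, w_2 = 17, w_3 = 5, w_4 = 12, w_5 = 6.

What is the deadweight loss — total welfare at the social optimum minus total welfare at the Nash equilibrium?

∂u_i/∂x_i = α_i − 1, so roommate i contributes w_i if α_i > 1, else 0.
α_i > 1 for i ∈ {1, 2}; NE contributions (17, 17, 0, 0, 0), X = 34.
W^NE = Σw_i − X^NE + (Σα_i)·X^NE = 57 + 3.8·34 = 186.2.
Planner: ∂(Σu_j)/∂x_i = Σα_j − 1 = 3.8 > 0, so everyone contributes w_i; X^SO = 57, W^SO = 57 + 3.8·57 = 273.6.
Deadweight loss = 87.4.

87.4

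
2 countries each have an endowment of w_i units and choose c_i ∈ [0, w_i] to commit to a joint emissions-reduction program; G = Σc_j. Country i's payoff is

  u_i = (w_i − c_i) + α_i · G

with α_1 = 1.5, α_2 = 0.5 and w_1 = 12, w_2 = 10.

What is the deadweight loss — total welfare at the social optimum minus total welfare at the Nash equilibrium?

10

∂u_i/∂c_i = α_i − 1, so country i contributes w_i if α_i > 1, else 0.
α_i > 1 for i ∈ {1}; NE contributions (12, 0), G = 12.
W^NE = Σw_i − G^NE + (Σα_i)·G^NE = 22 + 1·12 = 34.
Planner: ∂(Σu_j)/∂c_i = Σα_j − 1 = 1 > 0, so everyone contributes w_i; G^SO = 22, W^SO = 22 + 1·22 = 44.
Deadweight loss = 10.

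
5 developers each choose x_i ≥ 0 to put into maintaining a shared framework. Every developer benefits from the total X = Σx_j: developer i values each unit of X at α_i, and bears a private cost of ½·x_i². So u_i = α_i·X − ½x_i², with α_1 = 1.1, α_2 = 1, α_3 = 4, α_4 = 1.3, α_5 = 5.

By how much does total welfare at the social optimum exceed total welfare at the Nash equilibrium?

253.09

Developer i's FOC: ∂u_i/∂x_i = α_i − x_i = 0, so x_i* = α_i.
NE contributions = (1.1, 1, 4, 1.3, 5); X = 12.4.
W^NE = (Σα)·X − ½Σα_i² = 12.4² − ½·44.9 = 131.31.
Planner sets x_i = Σα_j = 12.4 for every i, so X^SO = 5·12.4 = 62.
W^SO = (Σα)·X^SO − ½·5·(Σα)² = (5/2)·12.4² = 384.4.
Deadweight loss = W^SO − W^NE = 253.09.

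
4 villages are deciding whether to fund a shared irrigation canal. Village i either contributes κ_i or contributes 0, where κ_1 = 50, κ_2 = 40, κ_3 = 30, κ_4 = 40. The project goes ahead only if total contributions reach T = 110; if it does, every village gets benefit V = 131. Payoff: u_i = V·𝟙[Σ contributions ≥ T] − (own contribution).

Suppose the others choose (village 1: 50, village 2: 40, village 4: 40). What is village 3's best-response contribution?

0

Others' total = 130 ≥ 110; contributing adds cost 30 for no extra benefit.
Best response: 0.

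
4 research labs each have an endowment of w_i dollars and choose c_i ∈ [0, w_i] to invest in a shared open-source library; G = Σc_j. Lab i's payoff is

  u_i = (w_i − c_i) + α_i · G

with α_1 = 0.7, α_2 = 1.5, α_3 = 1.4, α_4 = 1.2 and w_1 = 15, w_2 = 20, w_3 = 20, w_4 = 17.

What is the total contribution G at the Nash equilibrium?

∂u_i/∂c_i = α_i − 1, so lab i contributes w_i if α_i > 1, else 0.
α_i > 1 for i ∈ {2, 3, 4}; NE contributions (0, 20, 20, 17), G = 57.

57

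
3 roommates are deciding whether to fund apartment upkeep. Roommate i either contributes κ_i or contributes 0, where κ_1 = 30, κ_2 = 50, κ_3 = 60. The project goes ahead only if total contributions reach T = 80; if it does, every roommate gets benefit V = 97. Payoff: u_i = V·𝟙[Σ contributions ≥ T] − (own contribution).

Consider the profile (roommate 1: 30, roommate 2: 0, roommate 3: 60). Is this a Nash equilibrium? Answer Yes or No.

Total = 90 ≥ 80: provided.
Roommate 1 (pledges 30, payoff 67): dropping to 0 → total 60, payoff 0. No gain.
Roommate 2 (pledges 0, payoff 97): pledging 50 → total 140, payoff 47. No gain.
Roommate 3 (pledges 60, payoff 37): dropping to 0 → total 30, payoff 0. No gain.

Yes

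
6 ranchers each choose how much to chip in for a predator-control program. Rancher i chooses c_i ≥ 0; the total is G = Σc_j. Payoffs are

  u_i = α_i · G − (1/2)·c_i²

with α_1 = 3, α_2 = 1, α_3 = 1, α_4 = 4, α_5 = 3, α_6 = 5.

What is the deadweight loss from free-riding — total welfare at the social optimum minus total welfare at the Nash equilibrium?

608.5

Rancher i's FOC: ∂u_i/∂c_i = α_i − c_i = 0, so c_i* = α_i.
NE contributions = (3, 1, 1, 4, 3, 5); G = 17.
W^NE = (Σα)·G − ½Σα_i² = 17² − ½·61 = 258.5.
Planner sets c_i = Σα_j = 17 for every i, so G^SO = 6·17 = 102.
W^SO = (Σα)·G^SO − ½·6·(Σα)² = (6/2)·17² = 867.
Deadweight loss = W^SO − W^NE = 608.5.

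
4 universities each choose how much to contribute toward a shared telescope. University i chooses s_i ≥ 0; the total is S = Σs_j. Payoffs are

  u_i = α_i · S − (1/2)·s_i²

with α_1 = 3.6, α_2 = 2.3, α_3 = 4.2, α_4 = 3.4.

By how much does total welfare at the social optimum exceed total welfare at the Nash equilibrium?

University i's FOC: ∂u_i/∂s_i = α_i − s_i = 0, so s_i* = α_i.
NE contributions = (3.6, 2.3, 4.2, 3.4); S = 13.5.
W^NE = (Σα)·S − ½Σα_i² = 13.5² − ½·47.45 = 158.525.
Planner sets s_i = Σα_j = 13.5 for every i, so S^SO = 4·13.5 = 54.
W^SO = (Σα)·S^SO − ½·4·(Σα)² = (4/2)·13.5² = 364.5.
Deadweight loss = W^SO − W^NE = 205.975.

205.975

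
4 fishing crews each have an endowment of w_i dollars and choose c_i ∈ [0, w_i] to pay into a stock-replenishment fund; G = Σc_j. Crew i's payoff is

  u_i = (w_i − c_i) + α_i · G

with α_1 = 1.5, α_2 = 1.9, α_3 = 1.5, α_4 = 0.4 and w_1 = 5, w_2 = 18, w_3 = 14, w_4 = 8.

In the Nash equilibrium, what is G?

∂u_i/∂c_i = α_i − 1, so crew i contributes w_i if α_i > 1, else 0.
α_i > 1 for i ∈ {1, 2, 3}; NE contributions (5, 18, 14, 0), G = 37.

37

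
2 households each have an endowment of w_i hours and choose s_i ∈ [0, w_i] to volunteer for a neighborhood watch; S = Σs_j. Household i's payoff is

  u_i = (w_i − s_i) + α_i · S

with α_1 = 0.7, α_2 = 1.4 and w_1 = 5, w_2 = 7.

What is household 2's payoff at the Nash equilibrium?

9.8

∂u_i/∂s_i = α_i − 1, so household i contributes w_i if α_i > 1, else 0.
α_i > 1 for i ∈ {2}; NE contributions (0, 7), S = 7.
u_2 = (7 − 7) + 1.4·7 = 9.8.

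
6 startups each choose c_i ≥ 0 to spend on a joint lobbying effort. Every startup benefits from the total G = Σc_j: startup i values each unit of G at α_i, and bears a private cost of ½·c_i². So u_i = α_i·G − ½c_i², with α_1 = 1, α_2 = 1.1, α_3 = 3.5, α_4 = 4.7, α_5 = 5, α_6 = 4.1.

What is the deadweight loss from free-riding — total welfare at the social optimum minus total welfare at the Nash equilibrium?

Startup i's FOC: ∂u_i/∂c_i = α_i − c_i = 0, so c_i* = α_i.
NE contributions = (1, 1.1, 3.5, 4.7, 5, 4.1); G = 19.4.
W^NE = (Σα)·G − ½Σα_i² = 19.4² − ½·78.36 = 337.18.
Planner sets c_i = Σα_j = 19.4 for every i, so G^SO = 6·19.4 = 116.4.
W^SO = (Σα)·G^SO − ½·6·(Σα)² = (6/2)·19.4² = 1129.08.
Deadweight loss = W^SO − W^NE = 791.9.

791.9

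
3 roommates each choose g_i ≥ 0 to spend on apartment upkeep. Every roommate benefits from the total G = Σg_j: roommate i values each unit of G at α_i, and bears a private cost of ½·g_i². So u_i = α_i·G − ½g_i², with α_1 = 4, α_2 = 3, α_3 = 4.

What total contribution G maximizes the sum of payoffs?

Planner FOC: ∂(Σu_j)/∂g_i = (Σα_j) − g_i = 0, so g_i^SO = Σα_j = 11 for every i; G^SO = 33.

33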